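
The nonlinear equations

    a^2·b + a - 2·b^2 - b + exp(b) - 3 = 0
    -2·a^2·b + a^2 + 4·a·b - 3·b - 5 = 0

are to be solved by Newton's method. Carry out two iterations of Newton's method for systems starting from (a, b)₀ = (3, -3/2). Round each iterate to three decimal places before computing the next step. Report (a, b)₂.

(2.207, -0.212)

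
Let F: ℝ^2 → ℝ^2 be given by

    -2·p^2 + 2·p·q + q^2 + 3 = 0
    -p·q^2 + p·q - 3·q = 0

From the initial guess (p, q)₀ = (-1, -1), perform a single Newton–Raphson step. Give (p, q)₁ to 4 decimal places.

At (-1, -1): F = (4.0000, 5.0000).
Jacobian J = [[-4·p + 2·q, 2·p + 2·q], [-q^2 + q, -2·p·q + p - 3]].
At the point, J = [[2.0000, -4.0000], [-2.0000, -6.0000]] (det J = -20.0000).
Solving J·Δ = −F gives Δ = (-0.2000, 0.9000).
Then the next iterate is (p, q)₁ = (-1.2000, -0.1000).

(-1.2000, -0.1000)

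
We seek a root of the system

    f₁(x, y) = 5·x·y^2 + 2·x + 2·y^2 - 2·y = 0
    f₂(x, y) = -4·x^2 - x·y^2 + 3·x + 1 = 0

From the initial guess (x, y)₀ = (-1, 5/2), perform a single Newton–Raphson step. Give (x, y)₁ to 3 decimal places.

(-0.496, 1.971)

At (-1, 5/2): F = (-25.750, 0.250).
Jacobian J = [[5·y^2 + 2, 10·x·y + 4·y - 2], [-8·x - y^2 + 3, -2·x·y]].
At the point, J = [[33.250, -17.000], [4.750, 5.000]] (det J = 247.000).
Solving J·Δ = −F gives Δ = (0.504, -0.529).
Then the next iterate is (x, y)₁ = (-0.496, 1.971).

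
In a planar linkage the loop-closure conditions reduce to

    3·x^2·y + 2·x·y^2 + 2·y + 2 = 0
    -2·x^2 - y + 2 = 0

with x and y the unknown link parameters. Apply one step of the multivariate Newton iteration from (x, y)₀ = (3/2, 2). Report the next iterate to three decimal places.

(0.872, 1.269)

At (3/2, 2): F = (31.500, -4.500).
Jacobian J = [[6·x·y + 2·y^2, 3·x^2 + 4·x·y + 2], [-4·x, -1]].
At the point, J = [[26.000, 20.750], [-6.000, -1.000]] (det J = 98.500).
Solving J·Δ = −F gives Δ = (-0.628, -0.731).
Then the next iterate is (x, y)₁ = (0.872, 1.269).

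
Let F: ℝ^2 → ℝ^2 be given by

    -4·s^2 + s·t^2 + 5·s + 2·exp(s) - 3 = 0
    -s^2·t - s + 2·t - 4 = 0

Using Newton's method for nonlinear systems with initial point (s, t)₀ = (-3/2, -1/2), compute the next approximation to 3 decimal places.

(10.991, -134.909)

At (-3/2, -1/2): F = (-19.42874, -2.375).
Jacobian J = [[-8·s + t^2 + 2·exp(s) + 5, 2·s·t], [-2·s·t - 1, -s^2 + 2]].
At the point, J = [[17.69626, 1.500], [-2.500, -0.250]] (det J = -0.67407).
Solving J·Δ = −F gives Δ = (12.491, -134.409).
Then the next iterate is (s, t)₁ = (10.991, -134.909).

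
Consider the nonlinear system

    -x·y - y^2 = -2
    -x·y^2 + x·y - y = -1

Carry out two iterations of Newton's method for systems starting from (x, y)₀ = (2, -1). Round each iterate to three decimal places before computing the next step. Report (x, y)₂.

(0.453, -1.708)

At (2, -1): F = (3.000, -2.000).
Jacobian J = [[-y, -x - 2·y], [-y^2 + y, -2·x·y + x - 1]].
At the point, J = [[1.000, 0.000], [-2.000, 5.000]] (det J = 5.000).
Solving J·Δ = −F gives Δ = (-3.000, -0.800).
Then the next iterate is (x, y)₁ = (-1.000, -1.800).
Round to (-1.000, -1.800) and repeat: F = (-3.040, 7.840), J = [[1.800, 4.600], [-5.040, -5.600]].
Δ = (1.453, 0.092), so (x, y)₂ = (0.453, -1.708).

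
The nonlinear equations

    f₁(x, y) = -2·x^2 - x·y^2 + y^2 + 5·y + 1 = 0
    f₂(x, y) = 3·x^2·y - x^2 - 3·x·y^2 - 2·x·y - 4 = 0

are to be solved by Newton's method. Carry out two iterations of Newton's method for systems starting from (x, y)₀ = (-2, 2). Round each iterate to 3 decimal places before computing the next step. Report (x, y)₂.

(-1.544, 0.644)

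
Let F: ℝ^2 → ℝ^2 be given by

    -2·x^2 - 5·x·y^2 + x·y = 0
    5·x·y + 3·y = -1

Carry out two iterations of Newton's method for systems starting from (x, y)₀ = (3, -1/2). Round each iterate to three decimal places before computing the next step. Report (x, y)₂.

(0.810, -0.180)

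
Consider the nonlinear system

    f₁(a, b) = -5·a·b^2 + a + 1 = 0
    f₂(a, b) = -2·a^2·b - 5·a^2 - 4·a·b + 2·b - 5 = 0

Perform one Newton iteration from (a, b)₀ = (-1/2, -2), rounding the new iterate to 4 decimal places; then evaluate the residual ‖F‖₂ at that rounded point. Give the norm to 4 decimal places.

1370.4627

At (-1/2, -2): F = (10.5000, -13.2500).
Jacobian J = [[-5·b^2 + 1, -10·a·b], [-4·a·b - 10·a - 4·b, -2·a^2 - 4·a + 2]].
At the point, J = [[-19.0000, -10.0000], [9.0000, 3.5000]] (det J = 23.5000).
Solving J·Δ = −F gives Δ = (4.0745, -6.6915).
Then the next iterate is (a, b)₁ = (3.5745, -8.6915).
Re-evaluating at (3.5745, -8.6915): F = (-1345.552974, 260.106280), so ‖F‖₂ = 1370.4627.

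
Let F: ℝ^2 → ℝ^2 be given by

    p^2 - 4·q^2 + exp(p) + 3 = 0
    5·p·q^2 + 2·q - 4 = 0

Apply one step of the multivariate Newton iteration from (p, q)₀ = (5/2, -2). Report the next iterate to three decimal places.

(1.685, -1.465)

At (5/2, -2): F = (5.43249, 42.000).
Jacobian J = [[2·p + exp(p), -8·q], [5·q^2, 10·p·q + 2]].
At the point, J = [[17.18249, 16.000], [20.000, -48.000]] (det J = -1144.75971).
Solving J·Δ = −F gives Δ = (-0.815, 0.535).
Then the next iterate is (p, q)₁ = (1.685, -1.465).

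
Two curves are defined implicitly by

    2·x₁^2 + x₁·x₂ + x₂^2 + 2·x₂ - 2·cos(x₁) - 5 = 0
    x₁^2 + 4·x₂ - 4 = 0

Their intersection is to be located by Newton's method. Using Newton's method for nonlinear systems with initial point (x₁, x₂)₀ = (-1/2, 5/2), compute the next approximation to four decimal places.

At (-1/2, 5/2): F = (3.744835, 6.2500).
Jacobian J = [[4·x₁ + x₂ + 2·sin(x₁), x₁ + 2·x₂ + 2], [2·x₁, 4]].
At the point, J = [[-0.458851, 6.5000], [-1.0000, 4.0000]] (det J = 4.664596).
Solving J·Δ = −F gives Δ = (5.4979, -0.1880).
Then the next iterate is (x₁, x₂)₁ = (4.9979, 2.3120).

(4.9979, 2.3120)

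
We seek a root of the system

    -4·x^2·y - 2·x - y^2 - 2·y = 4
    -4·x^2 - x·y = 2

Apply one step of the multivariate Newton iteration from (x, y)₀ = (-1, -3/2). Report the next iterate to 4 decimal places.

(0.2241, -5.6293)

At (-1, -3/2): F = (4.7500, -7.5000).
Jacobian J = [[-8·x·y - 2, -4·x^2 - 2·y - 2], [-8·x - y, -x]].
At the point, J = [[-14.0000, -3.0000], [9.5000, 1.0000]] (det J = 14.5000).
Solving J·Δ = −F gives Δ = (1.2241, -4.1293).
Then the next iterate is (x, y)₁ = (0.2241, -5.6293).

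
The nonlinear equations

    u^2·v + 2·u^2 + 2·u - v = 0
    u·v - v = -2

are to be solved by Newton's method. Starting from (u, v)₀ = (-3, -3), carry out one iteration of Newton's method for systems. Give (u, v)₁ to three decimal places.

(-11.000, 6.500)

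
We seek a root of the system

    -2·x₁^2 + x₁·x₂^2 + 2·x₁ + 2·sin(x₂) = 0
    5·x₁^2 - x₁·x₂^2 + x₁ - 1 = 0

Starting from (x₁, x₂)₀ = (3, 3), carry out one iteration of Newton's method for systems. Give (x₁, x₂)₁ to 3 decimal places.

At (3, 3): F = (15.28224, 20.000).
Jacobian J = [[-4·x₁ + x₂^2 + 2, 2·x₁·x₂ + 2·cos(x₂)], [10·x₁ - x₂^2 + 1, -2·x₁·x₂]].
At the point, J = [[-1.000, 16.02002], [22.000, -18.000]] (det J = -334.44033).
Solving J·Δ = −F gives Δ = (-1.781, -1.065).
Then the next iterate is (x₁, x₂)₁ = (1.219, 1.935).

(1.219, 1.935)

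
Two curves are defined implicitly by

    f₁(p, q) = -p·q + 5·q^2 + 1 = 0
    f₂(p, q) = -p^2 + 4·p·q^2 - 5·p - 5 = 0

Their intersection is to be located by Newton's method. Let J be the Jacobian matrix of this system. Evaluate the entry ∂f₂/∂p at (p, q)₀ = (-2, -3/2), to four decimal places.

8.0000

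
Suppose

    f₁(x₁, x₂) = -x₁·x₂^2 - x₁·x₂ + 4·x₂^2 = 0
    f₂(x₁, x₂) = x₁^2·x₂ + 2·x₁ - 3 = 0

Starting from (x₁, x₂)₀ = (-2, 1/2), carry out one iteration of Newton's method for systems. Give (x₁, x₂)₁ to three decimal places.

At (-2, 1/2): F = (2.500, -5.000).
Jacobian J = [[-x₂^2 - x₂, -2·x₁·x₂ - x₁ + 8·x₂], [2·x₁·x₂ + 2, x₁^2]].
At the point, J = [[-0.750, 8.000], [0.000, 4.000]] (det J = -3.000).
Solving J·Δ = −F gives Δ = (16.667, 1.250).
Then the next iterate is (x₁, x₂)₁ = (14.667, 1.750).

(14.667, 1.750)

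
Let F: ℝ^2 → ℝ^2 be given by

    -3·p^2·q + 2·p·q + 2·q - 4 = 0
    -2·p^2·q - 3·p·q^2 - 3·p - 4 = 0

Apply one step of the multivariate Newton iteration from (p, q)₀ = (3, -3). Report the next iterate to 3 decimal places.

(2.377, -1.785)

At (3, -3): F = (53.000, -40.000).
Jacobian J = [[-6·p·q + 2·q, -3·p^2 + 2·p + 2], [-4·p·q - 3·q^2 - 3, -2·p^2 - 6·p·q]].
At the point, J = [[48.000, -19.000], [6.000, 36.000]] (det J = 1842.000).
Solving J·Δ = −F gives Δ = (-0.623, 1.215).
Then the next iterate is (p, q)₁ = (2.377, -1.785).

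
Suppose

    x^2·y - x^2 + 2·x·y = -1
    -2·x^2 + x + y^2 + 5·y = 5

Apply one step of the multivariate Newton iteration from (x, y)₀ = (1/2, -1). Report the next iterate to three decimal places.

(1.407, 2.302)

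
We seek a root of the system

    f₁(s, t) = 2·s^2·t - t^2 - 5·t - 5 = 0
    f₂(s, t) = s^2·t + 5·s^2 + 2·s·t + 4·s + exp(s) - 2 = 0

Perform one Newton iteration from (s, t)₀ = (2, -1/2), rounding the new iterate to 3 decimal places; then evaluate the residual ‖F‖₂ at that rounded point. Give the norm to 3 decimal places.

At (2, -1/2): F = (-6.750, 29.38906).
Jacobian J = [[4·s·t, 2·s^2 - 2·t - 5], [2·s·t + 10·s + 2·t + exp(s) + 4, s^2 + 2·s]].
At the point, J = [[-4.000, 4.000], [28.38906, 8.000]] (det J = -145.55622).
Solving J·Δ = −F gives Δ = (-1.179, 0.509).
Then the next iterate is (s, t)₁ = (0.821, 0.009).
Re-evaluating at (0.821, 0.009): F = (-5.03295, 6.94782), so ‖F‖₂ = 8.579.

8.579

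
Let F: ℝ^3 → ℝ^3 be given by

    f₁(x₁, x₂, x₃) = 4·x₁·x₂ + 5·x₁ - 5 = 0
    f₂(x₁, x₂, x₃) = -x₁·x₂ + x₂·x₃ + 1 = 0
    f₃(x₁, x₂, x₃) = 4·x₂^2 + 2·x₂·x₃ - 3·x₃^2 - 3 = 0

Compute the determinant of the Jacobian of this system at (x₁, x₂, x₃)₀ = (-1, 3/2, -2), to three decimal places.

J = [[4·x₂ + 5, 4·x₁, 0], [-x₂, -x₁ + x₃, x₂], [0, 8·x₂ + 2·x₃, 2·x₂ - 6·x₃]].
At the point, J = [[11.000, -4.000, 0.000], [-1.500, -1.000, 1.500], [0.000, 8.000, 15.000]].
det J = -387.000.

-387.000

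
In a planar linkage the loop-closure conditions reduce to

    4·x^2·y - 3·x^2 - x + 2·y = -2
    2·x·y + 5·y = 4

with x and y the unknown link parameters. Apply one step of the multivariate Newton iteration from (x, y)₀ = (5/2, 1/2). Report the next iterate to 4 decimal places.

At (5/2, 1/2): F = (-5.7500, 1.0000).
Jacobian J = [[8·x·y - 6·x - 1, 4·x^2 + 2], [2·y, 2·x + 5]].
At the point, J = [[-6.0000, 27.0000], [1.0000, 10.0000]] (det J = -87.0000).
Solving J·Δ = −F gives Δ = (-0.9713, -0.0029).
Then the next iterate is (x, y)₁ = (1.5287, 0.4971).

(1.5287, 0.4971)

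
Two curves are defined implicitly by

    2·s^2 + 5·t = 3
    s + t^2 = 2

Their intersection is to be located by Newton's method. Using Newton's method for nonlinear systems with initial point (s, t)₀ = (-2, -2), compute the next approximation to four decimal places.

(-2.7407, -2.1852)

At (-2, -2): F = (-5.0000, 0.0000).
Jacobian J = [[4·s, 5], [1, 2·t]].
At the point, J = [[-8.0000, 5.0000], [1.0000, -4.0000]] (det J = 27.0000).
Solving J·Δ = −F gives Δ = (-0.7407, -0.1852).
Then the next iterate is (s, t)₁ = (-2.7407, -2.1852).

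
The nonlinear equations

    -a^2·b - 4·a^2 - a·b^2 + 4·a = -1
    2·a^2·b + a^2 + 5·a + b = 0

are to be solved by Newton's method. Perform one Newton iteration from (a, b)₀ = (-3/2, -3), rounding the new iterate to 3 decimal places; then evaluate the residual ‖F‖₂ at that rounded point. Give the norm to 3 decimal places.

At (-3/2, -3): F = (6.250, -21.750).
Jacobian J = [[-2·a·b - 8·a - b^2 + 4, -a^2 - 2·a·b], [4·a·b + 2·a + 5, 2·a^2 + 1]].
At the point, J = [[-2.000, -11.250], [20.000, 5.500]] (det J = 214.000).
Solving J·Δ = −F gives Δ = (0.983, 0.381).
Then the next iterate is (a, b)₁ = (-0.517, -2.619).
Re-evaluating at (-0.517, -2.619): F = (2.10906, -6.33677), so ‖F‖₂ = 6.679.

6.679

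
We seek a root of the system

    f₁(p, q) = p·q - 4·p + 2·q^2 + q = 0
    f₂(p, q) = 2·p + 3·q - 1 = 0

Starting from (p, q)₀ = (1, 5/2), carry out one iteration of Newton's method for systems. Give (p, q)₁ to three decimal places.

At (1, 5/2): F = (13.500, 8.500).
Jacobian J = [[q - 4, p + 4·q + 1], [2, 3]].
At the point, J = [[-1.500, 12.000], [2.000, 3.000]] (det J = -28.500).
Solving J·Δ = −F gives Δ = (-2.158, -1.395).
Then the next iterate is (p, q)₁ = (-1.158, 1.105).

(-1.158, 1.105)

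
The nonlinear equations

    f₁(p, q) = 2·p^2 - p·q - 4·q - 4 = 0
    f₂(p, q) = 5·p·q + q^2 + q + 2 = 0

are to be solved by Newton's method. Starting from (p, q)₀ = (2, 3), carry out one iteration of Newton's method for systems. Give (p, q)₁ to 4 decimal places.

At (2, 3): F = (-14.0000, 44.0000).
Jacobian J = [[4·p - q, -p - 4], [5·q, 5·p + 2·q + 1]].
At the point, J = [[5.0000, -6.0000], [15.0000, 17.0000]] (det J = 175.0000).
Solving J·Δ = −F gives Δ = (-0.1486, -2.4571).
Then the next iterate is (p, q)₁ = (1.8514, 0.5429).

(1.8514, 0.5429)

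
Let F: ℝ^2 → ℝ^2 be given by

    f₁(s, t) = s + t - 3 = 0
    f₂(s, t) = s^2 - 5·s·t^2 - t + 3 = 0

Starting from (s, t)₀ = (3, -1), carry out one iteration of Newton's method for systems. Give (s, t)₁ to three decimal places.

(3.964, -0.964)

At (3, -1): F = (-1.000, -2.000).
Jacobian J = [[1, 1], [2·s - 5·t^2, -10·s·t - 1]].
At the point, J = [[1.000, 1.000], [1.000, 29.000]] (det J = 28.000).
Solving J·Δ = −F gives Δ = (0.964, 0.036).
Then the next iterate is (s, t)₁ = (3.964, -0.964).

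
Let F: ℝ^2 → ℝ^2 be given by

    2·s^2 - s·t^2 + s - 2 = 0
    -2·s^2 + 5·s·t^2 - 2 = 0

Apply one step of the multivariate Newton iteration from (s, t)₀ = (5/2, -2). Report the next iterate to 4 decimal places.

(1.3778, -1.5144)

At (5/2, -2): F = (3.0000, 35.5000).
Jacobian J = [[4·s - t^2 + 1, -2·s·t], [-4·s + 5·t^2, 10·s·t]].
At the point, J = [[7.0000, 10.0000], [10.0000, -50.0000]] (det J = -450.0000).
Solving J·Δ = −F gives Δ = (-1.1222, 0.4856).
Then the next iterate is (s, t)₁ = (1.3778, -1.5144).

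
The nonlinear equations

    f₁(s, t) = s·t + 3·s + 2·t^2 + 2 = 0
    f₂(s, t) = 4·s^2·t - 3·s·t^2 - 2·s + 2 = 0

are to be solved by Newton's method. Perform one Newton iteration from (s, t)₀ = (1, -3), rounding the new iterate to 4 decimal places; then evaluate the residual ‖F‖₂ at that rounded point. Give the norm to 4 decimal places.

At (1, -3): F = (20.0000, -39.0000).
Jacobian J = [[t + 3, s + 4·t], [8·s·t - 3·t^2 - 2, 4·s^2 - 6·s·t]].
At the point, J = [[0.0000, -11.0000], [-53.0000, 22.0000]] (det J = -583.0000).
Solving J·Δ = −F gives Δ = (0.0189, 1.8182).
Then the next iterate is (s, t)₁ = (1.0189, -1.1818).
Re-evaluating at (1.0189, -1.1818): F = (6.645866, -9.214521), so ‖F‖₂ = 11.3611.

11.3611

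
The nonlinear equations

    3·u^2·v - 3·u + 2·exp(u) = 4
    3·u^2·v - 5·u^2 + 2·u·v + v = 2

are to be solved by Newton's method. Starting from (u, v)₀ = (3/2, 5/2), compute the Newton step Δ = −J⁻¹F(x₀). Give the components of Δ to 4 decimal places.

(-0.4261, -0.7720)

At (3/2, 5/2): F = (17.338378, 13.6250).
Jacobian J = [[6·u·v + 2·exp(u) - 3, 3·u^2], [6·u·v - 10·u + 2·v, 3·u^2 + 2·u + 1]].
At the point, J = [[28.463378, 6.7500], [12.5000, 10.7500]] (det J = 221.606315).
Solving J·Δ = −F gives Δ = (-0.4261, -0.7720).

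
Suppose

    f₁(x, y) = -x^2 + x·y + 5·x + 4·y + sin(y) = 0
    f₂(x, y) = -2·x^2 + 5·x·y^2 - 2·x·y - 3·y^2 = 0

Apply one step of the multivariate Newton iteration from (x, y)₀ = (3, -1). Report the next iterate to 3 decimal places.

(2.435, -0.906)

At (3, -1): F = (-1.84147, 0.000).
Jacobian J = [[-2·x + y + 5, x + cos(y) + 4], [-4·x + 5·y^2 - 2·y, 10·x·y - 2·x - 6·y]].
At the point, J = [[-2.000, 7.54030], [-5.000, -30.000]] (det J = 97.70151).
Solving J·Δ = −F gives Δ = (-0.565, 0.094).
Then the next iterate is (x, y)₁ = (2.435, -0.906).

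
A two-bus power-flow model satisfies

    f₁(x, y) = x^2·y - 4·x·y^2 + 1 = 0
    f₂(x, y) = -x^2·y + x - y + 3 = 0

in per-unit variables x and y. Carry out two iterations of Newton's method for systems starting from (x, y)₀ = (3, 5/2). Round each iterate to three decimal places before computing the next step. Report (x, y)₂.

(2.076, 1.054)

At (3, 5/2): F = (-51.500, -19.000).
Jacobian J = [[2·x·y - 4·y^2, x^2 - 8·x·y], [-2·x·y + 1, -x^2 - 1]].
At the point, J = [[-10.000, -51.000], [-14.000, -10.000]] (det J = -614.000).
Solving J·Δ = −F gives Δ = (-0.739, -0.865).
Then the next iterate is (x, y)₁ = (2.261, 1.635).
Round to (2.261, 1.635) and repeat: F = (-14.81833, -4.73232), J = [[-3.29943, -24.46176], [-6.39347, -6.11212]].
Δ = (-0.185, -0.581), so (x, y)₂ = (2.076, 1.054).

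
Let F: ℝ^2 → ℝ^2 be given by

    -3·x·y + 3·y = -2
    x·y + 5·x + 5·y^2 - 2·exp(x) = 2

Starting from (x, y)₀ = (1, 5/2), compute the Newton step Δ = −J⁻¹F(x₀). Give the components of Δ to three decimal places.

(0.267, -1.226)

At (1, 5/2): F = (2.000, 31.31344).
Jacobian J = [[-3·y, -3·x + 3], [y - 2·exp(x) + 5, x + 10·y]].
At the point, J = [[-7.500, 0.000], [2.06344, 26.000]] (det J = -195.000).
Solving J·Δ = −F gives Δ = (0.267, -1.226).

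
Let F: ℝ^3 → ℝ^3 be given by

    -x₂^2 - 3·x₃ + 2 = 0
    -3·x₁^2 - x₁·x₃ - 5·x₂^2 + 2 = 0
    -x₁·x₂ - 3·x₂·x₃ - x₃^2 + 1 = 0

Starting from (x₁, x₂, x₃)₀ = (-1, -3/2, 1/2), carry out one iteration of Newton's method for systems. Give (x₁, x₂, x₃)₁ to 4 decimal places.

At (-1, -3/2, 1/2): F = (-1.7500, -11.7500, 1.5000).
Jacobian J = [[0, -2·x₂, -3], [-6·x₁ - x₃, -10·x₂, -x₁], [-x₂, -x₁ - 3·x₃, -3·x₂ - 2·x₃]].
At the point, J = [[0.0000, 3.0000, -3.0000], [5.5000, 15.0000, 1.0000], [1.5000, -0.5000, 3.5000]] (det J = 22.5000).
Solving J·Δ = −F gives Δ = (-3.7778, 2.0694, 1.4861).
Then the next iterate is (x₁, x₂, x₃)₁ = (-4.7778, 0.5694, 1.9861).

(-4.7778, 0.5694, 1.9861)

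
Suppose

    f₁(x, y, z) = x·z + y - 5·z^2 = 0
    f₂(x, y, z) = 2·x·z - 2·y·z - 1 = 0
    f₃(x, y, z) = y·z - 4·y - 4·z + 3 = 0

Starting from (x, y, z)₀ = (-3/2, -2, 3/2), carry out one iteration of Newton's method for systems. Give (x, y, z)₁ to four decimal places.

(0.7674, 0.2348, 0.9022)

At (-3/2, -2, 3/2): F = (-15.5000, 0.5000, 2.0000).
Jacobian J = [[z, 1, x - 10·z], [2·z, -2·z, 2·x - 2·y], [0, z - 4, y - 4]].
At the point, J = [[1.5000, 1.0000, -16.5000], [3.0000, -3.0000, 1.0000], [0.0000, -2.5000, -6.0000]] (det J = 172.5000).
Solving J·Δ = −F gives Δ = (2.2674, 2.2348, -0.5978).
Then the next iterate is (x, y, z)₁ = (0.7674, 0.2348, 0.9022).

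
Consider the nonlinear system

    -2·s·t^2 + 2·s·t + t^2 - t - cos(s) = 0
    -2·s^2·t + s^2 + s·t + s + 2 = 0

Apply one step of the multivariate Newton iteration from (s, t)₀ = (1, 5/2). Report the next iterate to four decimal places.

(1.9073, -0.0829)

At (1, 5/2): F = (-4.290302, 1.5000).
Jacobian J = [[-2·t^2 + 2·t + sin(s), -4·s·t + 2·s + 2·t - 1], [-4·s·t + 2·s + t + 1, -2·s^2 + s]].
At the point, J = [[-6.658529, -4.0000], [-4.5000, -1.0000]] (det J = -11.341471).
Solving J·Δ = −F gives Δ = (0.9073, -2.5829).
Then the next iterate is (s, t)₁ = (1.9073, -0.0829).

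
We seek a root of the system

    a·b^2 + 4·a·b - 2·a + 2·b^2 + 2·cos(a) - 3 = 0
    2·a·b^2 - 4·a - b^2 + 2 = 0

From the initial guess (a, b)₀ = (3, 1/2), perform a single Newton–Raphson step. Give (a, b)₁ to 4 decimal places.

(0.8075, 0.7153)

At (3, 1/2): F = (-3.729985, -8.7500).
Jacobian J = [[b^2 + 4·b - 2·sin(a) - 2, 2·a·b + 4·a + 4·b], [2·b^2 - 4, 4·a·b - 2·b]].
At the point, J = [[-0.032240, 17.0000], [-3.5000, 5.0000]] (det J = 59.338800).
Solving J·Δ = −F gives Δ = (-2.1925, 0.2153).
Then the next iterate is (a, b)₁ = (0.8075, 0.7153).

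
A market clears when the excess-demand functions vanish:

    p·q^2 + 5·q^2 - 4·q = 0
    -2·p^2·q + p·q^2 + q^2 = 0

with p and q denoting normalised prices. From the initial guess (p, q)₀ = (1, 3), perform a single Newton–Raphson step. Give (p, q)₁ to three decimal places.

At (1, 3): F = (42.000, 12.000).
Jacobian J = [[q^2, 2·p·q + 10·q - 4], [-4·p·q + q^2, -2·p^2 + 2·p·q + 2·q]].
At the point, J = [[9.000, 32.000], [-3.000, 10.000]] (det J = 186.000).
Solving J·Δ = −F gives Δ = (-0.194, -1.258).
Then the next iterate is (p, q)₁ = (0.806, 1.742).

(0.806, 1.742)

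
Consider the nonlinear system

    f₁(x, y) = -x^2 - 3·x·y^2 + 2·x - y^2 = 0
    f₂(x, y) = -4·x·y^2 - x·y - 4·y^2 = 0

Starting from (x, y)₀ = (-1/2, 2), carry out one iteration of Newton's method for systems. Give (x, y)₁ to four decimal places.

At (-1/2, 2): F = (0.7500, -7.0000).
Jacobian J = [[-2·x - 3·y^2 + 2, -6·x·y - 2·y], [-4·y^2 - y, -8·x·y - x - 8·y]].
At the point, J = [[-9.0000, 2.0000], [-18.0000, -7.5000]] (det J = 103.5000).
Solving J·Δ = −F gives Δ = (-0.0809, -0.7391).
Then the next iterate is (x, y)₁ = (-0.5809, 1.2609).

(-0.5809, 1.2609)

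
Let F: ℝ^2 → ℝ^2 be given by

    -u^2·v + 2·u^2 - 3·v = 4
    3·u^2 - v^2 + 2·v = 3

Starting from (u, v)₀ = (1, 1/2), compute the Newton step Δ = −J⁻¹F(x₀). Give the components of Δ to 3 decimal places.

(0.037, -0.972)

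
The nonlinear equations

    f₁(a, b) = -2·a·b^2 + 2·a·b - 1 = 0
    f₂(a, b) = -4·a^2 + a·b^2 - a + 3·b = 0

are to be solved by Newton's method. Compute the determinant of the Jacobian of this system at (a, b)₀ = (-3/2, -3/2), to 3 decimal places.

102.750

J = [[-2·b^2 + 2·b, -4·a·b + 2·a], [-8·a + b^2 - 1, 2·a·b + 3]].
At the point, J = [[-7.500, -12.000], [13.250, 7.500]].
det J = 102.750.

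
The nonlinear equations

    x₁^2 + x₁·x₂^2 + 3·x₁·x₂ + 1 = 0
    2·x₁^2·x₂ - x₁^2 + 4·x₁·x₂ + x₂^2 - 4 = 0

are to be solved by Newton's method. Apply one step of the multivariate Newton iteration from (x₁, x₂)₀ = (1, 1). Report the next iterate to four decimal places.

(-1.1111, 2.3333)

At (1, 1): F = (6.0000, 2.0000).
Jacobian J = [[2·x₁ + x₂^2 + 3·x₂, 2·x₁·x₂ + 3·x₁], [4·x₁·x₂ - 2·x₁ + 4·x₂, 2·x₁^2 + 4·x₁ + 2·x₂]].
At the point, J = [[6.0000, 5.0000], [6.0000, 8.0000]] (det J = 18.0000).
Solving J·Δ = −F gives Δ = (-2.1111, 1.3333).
Then the next iterate is (x₁, x₂)₁ = (-1.1111, 2.3333).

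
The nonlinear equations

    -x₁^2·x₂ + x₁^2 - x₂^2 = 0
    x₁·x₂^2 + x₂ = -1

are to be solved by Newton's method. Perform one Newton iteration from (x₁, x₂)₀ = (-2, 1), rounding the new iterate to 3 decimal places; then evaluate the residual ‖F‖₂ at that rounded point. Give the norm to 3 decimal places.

0.363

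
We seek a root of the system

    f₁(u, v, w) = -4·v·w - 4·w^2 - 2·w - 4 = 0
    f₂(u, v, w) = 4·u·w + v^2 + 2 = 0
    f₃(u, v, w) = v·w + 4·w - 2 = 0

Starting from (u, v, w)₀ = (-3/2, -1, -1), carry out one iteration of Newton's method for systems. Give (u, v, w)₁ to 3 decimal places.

(-0.841, -1.909, 0.364)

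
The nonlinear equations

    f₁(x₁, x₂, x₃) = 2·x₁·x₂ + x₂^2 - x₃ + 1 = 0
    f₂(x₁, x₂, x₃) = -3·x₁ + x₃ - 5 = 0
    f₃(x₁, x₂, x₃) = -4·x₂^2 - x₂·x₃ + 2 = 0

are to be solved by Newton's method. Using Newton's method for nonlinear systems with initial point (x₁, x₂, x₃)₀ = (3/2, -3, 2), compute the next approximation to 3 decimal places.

(0.310, -2.263, 5.930)

At (3/2, -3, 2): F = (-1.000, -7.500, -28.000).
Jacobian J = [[2·x₂, 2·x₁ + 2·x₂, -1], [-3, 0, 1], [0, -8·x₂ - x₃, -x₂]].
At the point, J = [[-6.000, -3.000, -1.000], [-3.000, 0.000, 1.000], [0.000, 22.000, 3.000]] (det J = 171.000).
Solving J·Δ = −F gives Δ = (-1.190, 0.737, 3.930).
Then the next iterate is (x₁, x₂, x₃)₁ = (0.310, -2.263, 5.930).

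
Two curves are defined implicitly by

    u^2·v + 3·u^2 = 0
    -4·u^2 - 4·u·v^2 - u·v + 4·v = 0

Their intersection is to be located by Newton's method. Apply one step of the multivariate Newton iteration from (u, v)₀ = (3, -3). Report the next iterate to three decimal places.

At (3, -3): F = (0.000, -147.000).
Jacobian J = [[2·u·v + 6·u, u^2], [-8·u - 4·v^2 - v, -8·u·v - u + 4]].
At the point, J = [[0.000, 9.000], [-57.000, 73.000]] (det J = 513.000).
Solving J·Δ = −F gives Δ = (-2.579, 0.000).
Then the next iterate is (u, v)₁ = (0.421, -3.000).

(0.421, -3.000)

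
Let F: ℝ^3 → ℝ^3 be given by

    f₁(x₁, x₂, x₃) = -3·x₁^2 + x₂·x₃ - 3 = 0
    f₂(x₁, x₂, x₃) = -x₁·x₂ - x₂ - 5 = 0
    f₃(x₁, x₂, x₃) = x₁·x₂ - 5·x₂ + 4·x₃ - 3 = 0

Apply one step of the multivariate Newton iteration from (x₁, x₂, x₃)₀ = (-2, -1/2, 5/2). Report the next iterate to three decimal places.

(-1.461, 4.730, 9.096)

At (-2, -1/2, 5/2): F = (-16.250, -5.500, 10.500).
Jacobian J = [[-6·x₁, x₃, x₂], [-x₂, -x₁ - 1, 0], [x₂, x₁ - 5, 4]].
At the point, J = [[12.000, 2.500, -0.500], [0.500, 1.000, 0.000], [-0.500, -7.000, 4.000]] (det J = 44.500).
Solving J·Δ = −F gives Δ = (0.539, 5.230, 6.596).
Then the next iterate is (x₁, x₂, x₃)₁ = (-1.461, 4.730, 9.096).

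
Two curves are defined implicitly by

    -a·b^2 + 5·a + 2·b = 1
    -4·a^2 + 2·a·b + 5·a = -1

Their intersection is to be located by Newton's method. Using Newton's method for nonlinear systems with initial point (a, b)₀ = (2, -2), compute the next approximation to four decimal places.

(1.2338, -1.6234)

At (2, -2): F = (-3.0000, -13.0000).
Jacobian J = [[-b^2 + 5, -2·a·b + 2], [-8·a + 2·b + 5, 2·a]].
At the point, J = [[1.0000, 10.0000], [-15.0000, 4.0000]] (det J = 154.0000).
Solving J·Δ = −F gives Δ = (-0.7662, 0.3766).
Then the next iterate is (a, b)₁ = (1.2338, -1.6234).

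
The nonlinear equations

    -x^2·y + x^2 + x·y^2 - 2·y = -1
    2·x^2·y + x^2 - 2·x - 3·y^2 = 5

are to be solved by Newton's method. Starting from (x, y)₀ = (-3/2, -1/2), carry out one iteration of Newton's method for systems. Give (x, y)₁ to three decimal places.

At (-3/2, -1/2): F = (5.000, -2.750).
Jacobian J = [[-2·x·y + 2·x + y^2, -x^2 + 2·x·y - 2], [4·x·y + 2·x - 2, 2·x^2 - 6·y]].
At the point, J = [[-4.250, -2.750], [-2.000, 7.500]] (det J = -37.375).
Solving J·Δ = −F gives Δ = (0.801, 0.580).
Then the next iterate is (x, y)₁ = (-0.699, 0.080).

(-0.699, 0.080)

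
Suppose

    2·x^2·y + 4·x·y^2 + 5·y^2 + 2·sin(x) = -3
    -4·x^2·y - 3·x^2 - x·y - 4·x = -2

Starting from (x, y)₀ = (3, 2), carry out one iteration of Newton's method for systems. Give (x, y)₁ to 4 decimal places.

(1.7883, 1.2882)

At (3, 2): F = (107.282240, -115.0000).
Jacobian J = [[4·x·y + 4·y^2 + 2·cos(x), 2·x^2 + 8·x·y + 10·y], [-8·x·y - 6·x - y - 4, -4·x^2 - x]].
At the point, J = [[38.020015, 86.0000], [-72.0000, -39.0000]] (det J = 4709.219415).
Solving J·Δ = −F gives Δ = (-1.2117, -0.7118).
Then the next iterate is (x, y)₁ = (1.7883, 1.2882).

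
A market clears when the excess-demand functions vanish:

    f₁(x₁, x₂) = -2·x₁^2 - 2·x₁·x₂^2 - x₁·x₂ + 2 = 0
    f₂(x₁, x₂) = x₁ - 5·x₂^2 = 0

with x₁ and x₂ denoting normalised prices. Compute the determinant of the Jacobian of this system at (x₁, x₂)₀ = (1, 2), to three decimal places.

J = [[-4·x₁ - 2·x₂^2 - x₂, -4·x₁·x₂ - x₁], [1, -10·x₂]].
At the point, J = [[-14.000, -9.000], [1.000, -20.000]].
det J = 289.000.

289.000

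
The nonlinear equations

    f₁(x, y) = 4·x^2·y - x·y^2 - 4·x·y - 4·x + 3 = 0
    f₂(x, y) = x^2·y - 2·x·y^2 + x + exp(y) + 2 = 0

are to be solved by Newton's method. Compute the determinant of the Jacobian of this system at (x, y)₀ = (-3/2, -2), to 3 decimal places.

-221.752

J = [[8·x·y - y^2 - 4·y - 4, 4·x^2 - 2·x·y - 4·x], [2·x·y - 2·y^2 + 1, x^2 - 4·x·y + exp(y)]].
At the point, J = [[24.000, 9.000], [-1.000, -9.61466]].
det J = -221.752.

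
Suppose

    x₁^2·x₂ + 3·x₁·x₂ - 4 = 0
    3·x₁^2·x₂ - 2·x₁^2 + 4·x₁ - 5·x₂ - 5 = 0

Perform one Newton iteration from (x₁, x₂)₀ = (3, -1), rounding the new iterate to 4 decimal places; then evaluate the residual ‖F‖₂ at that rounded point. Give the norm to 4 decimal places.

At (3, -1): F = (-22.0000, -33.0000).
Jacobian J = [[2·x₁·x₂ + 3·x₂, x₁^2 + 3·x₁], [6·x₁·x₂ - 4·x₁ + 4, 3·x₁^2 - 5]].
At the point, J = [[-9.0000, 18.0000], [-26.0000, 22.0000]] (det J = 270.0000).
Solving J·Δ = −F gives Δ = (-0.4074, 1.0185).
Then the next iterate is (x₁, x₂)₁ = (2.5926, 0.0185).
Re-evaluating at (2.5926, 0.0185): F = (-3.731762, -7.792202), so ‖F‖₂ = 8.6397.

8.6397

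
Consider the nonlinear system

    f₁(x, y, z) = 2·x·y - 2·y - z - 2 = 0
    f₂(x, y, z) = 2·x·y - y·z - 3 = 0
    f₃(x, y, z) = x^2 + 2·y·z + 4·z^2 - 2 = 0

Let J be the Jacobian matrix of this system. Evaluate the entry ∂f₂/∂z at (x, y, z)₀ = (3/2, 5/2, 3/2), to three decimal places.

∂f₂/∂z = -y.
At (3/2, 5/2, 3/2) this is -2.500.

-2.500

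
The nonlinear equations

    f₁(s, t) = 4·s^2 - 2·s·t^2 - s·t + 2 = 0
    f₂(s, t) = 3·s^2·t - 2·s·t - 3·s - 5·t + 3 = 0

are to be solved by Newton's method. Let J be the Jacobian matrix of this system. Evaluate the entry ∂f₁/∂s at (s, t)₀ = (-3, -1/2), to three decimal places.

∂f₁/∂s = 8·s - 2·t^2 - t.
At (-3, -1/2) this is -24.000.

-24.000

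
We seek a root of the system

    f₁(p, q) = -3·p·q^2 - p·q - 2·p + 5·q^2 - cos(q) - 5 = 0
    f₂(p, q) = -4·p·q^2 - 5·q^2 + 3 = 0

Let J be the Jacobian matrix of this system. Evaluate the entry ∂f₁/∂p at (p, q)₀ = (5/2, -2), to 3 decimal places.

∂f₁/∂p = -3·q^2 - q - 2.
At (5/2, -2) this is -12.000.

-12.000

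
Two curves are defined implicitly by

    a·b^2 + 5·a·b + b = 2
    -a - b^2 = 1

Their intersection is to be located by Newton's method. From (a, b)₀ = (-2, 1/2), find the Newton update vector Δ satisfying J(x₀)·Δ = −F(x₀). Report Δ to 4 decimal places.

At (-2, 1/2): F = (-7.0000, 0.7500).
Jacobian J = [[b^2 + 5·b, 2·a·b + 5·a + 1], [-1, -2·b]].
At the point, J = [[2.7500, -11.0000], [-1.0000, -1.0000]] (det J = -13.7500).
Solving J·Δ = −F gives Δ = (1.1091, -0.3591).

(1.1091, -0.3591)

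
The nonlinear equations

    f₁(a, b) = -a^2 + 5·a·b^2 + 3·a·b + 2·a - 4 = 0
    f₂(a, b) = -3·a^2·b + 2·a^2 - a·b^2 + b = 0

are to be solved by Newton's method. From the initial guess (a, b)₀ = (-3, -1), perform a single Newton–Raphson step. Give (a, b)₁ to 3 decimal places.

At (-3, -1): F = (-25.000, 47.000).
Jacobian J = [[-2·a + 5·b^2 + 3·b + 2, 10·a·b + 3·a], [-6·a·b + 4·a - b^2, -3·a^2 - 2·a·b + 1]].
At the point, J = [[10.000, 21.000], [-31.000, -32.000]] (det J = 331.000).
Solving J·Δ = −F gives Δ = (0.565, 0.921).
Then the next iterate is (a, b)₁ = (-2.435, -0.079).

(-2.435, -0.079)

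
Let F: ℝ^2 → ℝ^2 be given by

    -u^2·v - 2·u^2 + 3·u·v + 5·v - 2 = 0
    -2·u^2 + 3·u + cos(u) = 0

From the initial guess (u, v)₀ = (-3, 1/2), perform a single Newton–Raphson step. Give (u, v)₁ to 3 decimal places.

At (-3, 1/2): F = (-26.500, -27.98999).
Jacobian J = [[-2·u·v - 4·u + 3·v, -u^2 + 3·u + 5], [-4·u - sin(u) + 3, 0]].
At the point, J = [[16.500, -13.000], [15.14112, 0.000]] (det J = 196.83456).
Solving J·Δ = −F gives Δ = (1.849, 0.308).
Then the next iterate is (u, v)₁ = (-1.151, 0.808).

(-1.151, 0.808)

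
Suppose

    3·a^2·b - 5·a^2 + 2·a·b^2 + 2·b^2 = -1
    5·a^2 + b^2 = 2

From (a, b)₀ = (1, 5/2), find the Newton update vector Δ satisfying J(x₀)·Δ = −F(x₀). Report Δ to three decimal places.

At (1, 5/2): F = (28.500, 9.250).
Jacobian J = [[6·a·b - 10·a + 2·b^2, 3·a^2 + 4·a·b + 4·b], [10·a, 2·b]].
At the point, J = [[17.500, 23.000], [10.000, 5.000]] (det J = -142.500).
Solving J·Δ = −F gives Δ = (-0.493, -0.864).

(-0.493, -0.864)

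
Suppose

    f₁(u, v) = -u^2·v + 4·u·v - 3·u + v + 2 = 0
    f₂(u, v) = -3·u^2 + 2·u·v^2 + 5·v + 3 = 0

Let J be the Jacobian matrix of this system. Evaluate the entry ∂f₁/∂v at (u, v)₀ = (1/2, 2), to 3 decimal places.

∂f₁/∂v = -u^2 + 4·u + 1.
At (1/2, 2) this is 2.750.

2.750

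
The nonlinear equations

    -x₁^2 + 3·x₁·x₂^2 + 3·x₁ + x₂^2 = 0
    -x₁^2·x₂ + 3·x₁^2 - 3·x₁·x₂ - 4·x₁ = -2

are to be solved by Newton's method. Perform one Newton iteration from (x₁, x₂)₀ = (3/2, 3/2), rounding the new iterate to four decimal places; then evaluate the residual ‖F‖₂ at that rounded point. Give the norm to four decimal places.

3.4675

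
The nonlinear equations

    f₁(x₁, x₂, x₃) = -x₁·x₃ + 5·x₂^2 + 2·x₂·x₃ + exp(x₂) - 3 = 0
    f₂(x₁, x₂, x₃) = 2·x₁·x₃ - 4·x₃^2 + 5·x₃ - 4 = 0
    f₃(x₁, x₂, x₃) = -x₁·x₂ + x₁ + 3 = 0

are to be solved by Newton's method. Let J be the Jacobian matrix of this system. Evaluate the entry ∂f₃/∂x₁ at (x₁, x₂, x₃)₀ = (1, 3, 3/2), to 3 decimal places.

∂f₃/∂x₁ = -x₂ + 1.
At (1, 3, 3/2) this is -2.000.

-2.000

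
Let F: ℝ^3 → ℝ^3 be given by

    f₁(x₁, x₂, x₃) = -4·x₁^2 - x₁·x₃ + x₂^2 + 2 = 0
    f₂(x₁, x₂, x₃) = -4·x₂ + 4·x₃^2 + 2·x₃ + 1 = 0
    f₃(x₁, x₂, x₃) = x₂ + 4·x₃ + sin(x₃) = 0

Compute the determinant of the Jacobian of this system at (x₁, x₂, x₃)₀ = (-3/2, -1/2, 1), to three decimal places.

J = [[-8·x₁ - x₃, 2·x₂, -x₁], [0, -4, 8·x₃ + 2], [0, 1, cos(x₃) + 4]].
At the point, J = [[11.000, -1.000, 1.500], [0.000, -4.000, 10.000], [0.000, 1.000, 4.54030]].
det J = -309.773.

-309.773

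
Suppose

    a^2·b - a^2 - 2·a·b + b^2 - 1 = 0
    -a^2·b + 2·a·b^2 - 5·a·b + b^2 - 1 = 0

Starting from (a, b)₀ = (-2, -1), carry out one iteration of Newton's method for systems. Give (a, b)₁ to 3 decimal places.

(-1.176, -0.373)

At (-2, -1): F = (-12.000, -10.000).
Jacobian J = [[2·a·b - 2·a - 2·b, a^2 - 2·a + 2·b], [-2·a·b + 2·b^2 - 5·b, -a^2 + 4·a·b - 5·a + 2·b]].
At the point, J = [[10.000, 6.000], [3.000, 12.000]] (det J = 102.000).
Solving J·Δ = −F gives Δ = (0.824, 0.627).
Then the next iterate is (a, b)₁ = (-1.176, -0.373).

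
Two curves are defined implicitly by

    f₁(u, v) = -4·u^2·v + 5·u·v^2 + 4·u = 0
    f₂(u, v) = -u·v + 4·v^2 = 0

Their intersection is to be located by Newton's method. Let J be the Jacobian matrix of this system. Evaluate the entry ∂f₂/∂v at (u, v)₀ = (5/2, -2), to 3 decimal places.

∂f₂/∂v = -u + 8·v.
At (5/2, -2) this is -18.500.

-18.500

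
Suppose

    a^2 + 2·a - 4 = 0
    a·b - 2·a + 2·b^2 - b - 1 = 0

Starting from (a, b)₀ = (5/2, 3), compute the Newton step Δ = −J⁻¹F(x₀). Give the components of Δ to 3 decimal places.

(-1.036, -1.146)

At (5/2, 3): F = (7.250, 16.500).
Jacobian J = [[2·a + 2, 0], [b - 2, a + 4·b - 1]].
At the point, J = [[7.000, 0.000], [1.000, 13.500]] (det J = 94.500).
Solving J·Δ = −F gives Δ = (-1.036, -1.146).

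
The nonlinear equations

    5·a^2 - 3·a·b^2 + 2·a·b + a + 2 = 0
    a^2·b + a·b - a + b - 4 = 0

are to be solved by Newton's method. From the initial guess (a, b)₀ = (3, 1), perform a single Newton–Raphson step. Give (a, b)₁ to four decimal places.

(1.5216, 1.2208)

At (3, 1): F = (47.0000, 6.0000).
Jacobian J = [[10·a - 3·b^2 + 2·b + 1, -6·a·b + 2·a], [2·a·b + b - 1, a^2 + a + 1]].
At the point, J = [[30.0000, -12.0000], [6.0000, 13.0000]] (det J = 462.0000).
Solving J·Δ = −F gives Δ = (-1.4784, 0.2208).
Then the next iterate is (a, b)₁ = (1.5216, 1.2208).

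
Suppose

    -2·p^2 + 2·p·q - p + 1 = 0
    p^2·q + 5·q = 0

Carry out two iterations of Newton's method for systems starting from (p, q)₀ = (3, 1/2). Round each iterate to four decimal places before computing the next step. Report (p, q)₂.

At (3, 1/2): F = (-17.0000, 7.0000).
Jacobian J = [[-4·p + 2·q - 1, 2·p], [2·p·q, p^2 + 5]].
At the point, J = [[-12.0000, 6.0000], [3.0000, 14.0000]] (det J = -186.0000).
Solving J·Δ = −F gives Δ = (-1.5054, -0.1774).
Then the next iterate is (p, q)₁ = (1.4946, 0.3226).
Round to (1.4946, 0.3226) and repeat: F = (-3.997942, 2.333633), J = [[-6.3332, 2.9892], [0.964316, 7.233829]].
Δ = (-0.7372, -0.2243), so (p, q)₂ = (0.7574, 0.0983).

(0.7574, 0.0983)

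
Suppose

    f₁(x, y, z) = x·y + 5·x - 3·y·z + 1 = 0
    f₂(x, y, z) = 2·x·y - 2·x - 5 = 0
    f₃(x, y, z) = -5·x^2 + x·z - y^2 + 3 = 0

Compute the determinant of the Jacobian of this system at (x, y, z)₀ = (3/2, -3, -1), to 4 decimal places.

J = [[y + 5, x - 3·z, -3·y], [2·y - 2, 2·x, 0], [-10·x + z, -2·y, x]].
At the point, J = [[2.0000, 4.5000, 9.0000], [-8.0000, 3.0000, 0.0000], [-16.0000, 6.0000, 1.5000]].
det J = 63.0000.

63.0000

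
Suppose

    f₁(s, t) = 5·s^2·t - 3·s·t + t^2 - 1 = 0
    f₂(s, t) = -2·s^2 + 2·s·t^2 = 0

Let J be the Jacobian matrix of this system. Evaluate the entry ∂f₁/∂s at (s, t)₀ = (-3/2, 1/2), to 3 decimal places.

-9.000

∂f₁/∂s = 10·s·t - 3·t.
At (-3/2, 1/2) this is -9.000.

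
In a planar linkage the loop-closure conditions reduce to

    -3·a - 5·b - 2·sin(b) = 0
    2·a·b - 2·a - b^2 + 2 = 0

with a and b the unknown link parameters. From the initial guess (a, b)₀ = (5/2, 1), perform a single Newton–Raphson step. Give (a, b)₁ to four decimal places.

At (5/2, 1): F = (-14.182942, 1.0000).
Jacobian J = [[-3, -2·cos(b) - 5], [2·b - 2, 2·a - 2·b]].
At the point, J = [[-3.0000, -6.080605], [0.0000, 3.0000]] (det J = -9.0000).
Solving J·Δ = −F gives Δ = (-4.0520, -0.3333).
Then the next iterate is (a, b)₁ = (-1.5520, 0.6667).

(-1.5520, 0.6667)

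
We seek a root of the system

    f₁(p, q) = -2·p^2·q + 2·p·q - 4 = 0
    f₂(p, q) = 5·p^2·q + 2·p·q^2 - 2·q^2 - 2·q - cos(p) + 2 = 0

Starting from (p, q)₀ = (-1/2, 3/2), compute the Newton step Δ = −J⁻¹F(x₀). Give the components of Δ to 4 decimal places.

(0.7974, -0.9771)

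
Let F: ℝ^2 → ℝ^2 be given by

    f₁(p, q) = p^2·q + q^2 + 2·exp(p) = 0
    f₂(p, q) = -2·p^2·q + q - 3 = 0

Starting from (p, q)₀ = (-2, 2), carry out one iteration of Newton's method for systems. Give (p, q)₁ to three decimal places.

At (-2, 2): F = (12.27067, -17.000).
Jacobian J = [[2·p·q + 2·exp(p), p^2 + 2·q], [-4·p·q, -2·p^2 + 1]].
At the point, J = [[-7.72933, 8.000], [16.000, -7.000]] (det J = -73.89469).
Solving J·Δ = −F gives Δ = (0.678, -0.879).
Then the next iterate is (p, q)₁ = (-1.322, 1.121).

(-1.322, 1.121)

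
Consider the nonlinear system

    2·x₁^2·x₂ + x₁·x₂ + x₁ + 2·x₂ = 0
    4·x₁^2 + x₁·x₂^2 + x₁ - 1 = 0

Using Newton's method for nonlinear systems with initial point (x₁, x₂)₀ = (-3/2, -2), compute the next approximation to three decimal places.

At (-3/2, -2): F = (-11.500, 0.500).
Jacobian J = [[4·x₁·x₂ + x₂ + 1, 2·x₁^2 + x₁ + 2], [8·x₁ + x₂^2 + 1, 2·x₁·x₂]].
At the point, J = [[11.000, 5.000], [-7.000, 6.000]] (det J = 101.000).
Solving J·Δ = −F gives Δ = (0.708, 0.743).
Then the next iterate is (x₁, x₂)₁ = (-0.792, -1.257).

(-0.792, -1.257)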